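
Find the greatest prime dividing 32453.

32453 = 17 · 1909
1909 = 23 · 83
83 is prime.
So 32453 = 17 · 23 · 83; the largest prime factor is 83.

83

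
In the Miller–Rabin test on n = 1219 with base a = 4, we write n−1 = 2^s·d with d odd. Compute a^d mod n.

785

1219 − 1 = 1218 = 2^1 · 609, so d = 609.
4^1 ≡ 4 (mod 1219)
4^2 ≡ 4^2 = 16 ≡ 16 (mod 1219)
4^4 ≡ 16^2 = 256 ≡ 256 (mod 1219)
4^8 ≡ 256^2 = 65536 ≡ 929 (mod 1219)
4^16 ≡ 929^2 = 863041 ≡ 1208 (mod 1219)
4^32 ≡ 1208^2 = 1459264 ≡ 121 (mod 1219)
4^64 ≡ 121^2 = 14641 ≡ 13 (mod 1219)
4^128 ≡ 13^2 = 169 ≡ 169 (mod 1219)
4^256 ≡ 169^2 = 28561 ≡ 524 (mod 1219)
4^512 ≡ 524^2 = 274576 ≡ 301 (mod 1219)
609 = 512 + 64 + 32 + 1 in binary powers of 2.
So 4^609 ≡ 301 · 13 · 121 · 4 ≡ 785 (mod 1219).
Squaring chain: 785; never reaches −1, so base 4 is a Miller–Rabin witness that 1219 is composite.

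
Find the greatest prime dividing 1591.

43

1591 = 37 · 43
43 is prime.
So 1591 = 37 · 43; the largest prime factor is 43.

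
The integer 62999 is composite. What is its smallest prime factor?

62999 is odd.
Digit sum 35, not divisible by 3.
Ends in 9: not divisible by 5.
7: 62999 = 7·8999 + 6
11: 62999 = 11·5727 + 2
13: 62999 = 13·4846 + 1
17: 62999 = 17·3705 + 14
19: 62999 = 19·3315 + 14
23: 62999 = 23·2739 + 2
29: 62999 = 29·2172 + 11
31: 62999 = 31·2032 + 7
37: 62999 = 37·1702 + 25
41: 62999 = 41·1536 + 23
43: 62999 = 43·1465 + 4
47: 62999 = 47·1340 + 19
53: 62999 = 53·1188 + 35
59: 62999 = 59·1067 + 46
61: 62999 = 61·1032 + 47
67: 62999 = 67·940 + 19
71: 62999 = 71·887 + 22
73: 62999 = 73·863

73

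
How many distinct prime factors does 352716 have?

352716 = 2^2 · 88179
88179 = 3 · 29393
29393 = 7 · 4199
4199 = 13 · 323
323 = 17 · 19
352716 = 2^2 · 3 · 7 · 13 · 17 · 19, which has 6 distinct prime factors.

6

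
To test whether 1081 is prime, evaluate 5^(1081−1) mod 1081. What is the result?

5^1 ≡ 5 (mod 1081)
5^2 ≡ 5^2 = 25 ≡ 25 (mod 1081)
5^4 ≡ 25^2 = 625 ≡ 625 (mod 1081)
5^8 ≡ 625^2 = 390625 ≡ 384 (mod 1081)
5^16 ≡ 384^2 = 147456 ≡ 440 (mod 1081)
5^32 ≡ 440^2 = 193600 ≡ 101 (mod 1081)
5^64 ≡ 101^2 = 10201 ≡ 472 (mod 1081)
5^128 ≡ 472^2 = 222784 ≡ 98 (mod 1081)
5^256 ≡ 98^2 = 9604 ≡ 956 (mod 1081)
5^512 ≡ 956^2 = 913936 ≡ 491 (mod 1081)
5^1024 ≡ 491^2 = 241081 ≡ 18 (mod 1081)
1080 = 1024 + 32 + 16 + 8 in binary powers of 2.
So 5^1080 ≡ 18 · 101 · 440 · 384 ≡ 968 (mod 1081).
Since 968 ≠ 1, base 5 is a Fermat witness: 1081 is composite.

968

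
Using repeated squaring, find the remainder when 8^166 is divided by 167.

8^1 ≡ 8 (mod 167)
8^2 ≡ 8^2 = 64 ≡ 64 (mod 167)
8^4 ≡ 64^2 = 4096 ≡ 88 (mod 167)
8^8 ≡ 88^2 = 7744 ≡ 62 (mod 167)
8^16 ≡ 62^2 = 3844 ≡ 3 (mod 167)
8^32 ≡ 3^2 = 9 ≡ 9 (mod 167)
8^64 ≡ 9^2 = 81 ≡ 81 (mod 167)
8^128 ≡ 81^2 = 6561 ≡ 48 (mod 167)
166 = 128 + 32 + 4 + 2 in binary powers of 2.
So 8^166 ≡ 48 · 9 · 88 · 64 ≡ 1 (mod 167).
Since the result is 1, base 8 gives no evidence that 167 is composite.

1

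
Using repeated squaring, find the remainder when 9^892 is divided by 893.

788

9^1 ≡ 9 (mod 893)
9^2 ≡ 9^2 = 81 ≡ 81 (mod 893)
9^4 ≡ 81^2 = 6561 ≡ 310 (mod 893)
9^8 ≡ 310^2 = 96100 ≡ 549 (mod 893)
9^16 ≡ 549^2 = 301401 ≡ 460 (mod 893)
9^32 ≡ 460^2 = 211600 ≡ 852 (mod 893)
9^64 ≡ 852^2 = 725904 ≡ 788 (mod 893)
9^128 ≡ 788^2 = 620944 ≡ 309 (mod 893)
9^256 ≡ 309^2 = 95481 ≡ 823 (mod 893)
9^512 ≡ 823^2 = 677329 ≡ 435 (mod 893)
892 = 512 + 256 + 64 + 32 + 16 + 8 + 4 in binary powers of 2.
So 9^892 ≡ 435 · 823 · 788 · 852 · 460 · 549 · 310 ≡ 788 (mod 893).
Since 788 ≠ 1, base 9 is a Fermat witness: 893 is composite.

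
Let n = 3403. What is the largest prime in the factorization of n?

3403 = 41 · 83
83 is prime.
So 3403 = 41 · 83; the largest prime factor is 83.

83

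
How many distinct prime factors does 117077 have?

117077 = 47^2 · 53
117077 = 47^2 · 53, which has 2 distinct prime factors.

2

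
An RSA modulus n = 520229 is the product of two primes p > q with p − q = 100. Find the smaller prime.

673

Since p = q + 100, we have 520229 = q(q + 100), so q² + 100q − 520229 = 0.
Discriminant: 100² + 4·520229 = 10000 + 2080916 = 2090916; √2090916 = 1446.
q = (−100 + 1446)/2 = 673, and p = q + 100 = 773.
Check: 673 · 773 = 520229.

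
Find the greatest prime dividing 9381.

59

9381 = 3 · 3127
3127 = 53 · 59
59 is prime.
So 9381 = 3 · 53 · 59; the largest prime factor is 59.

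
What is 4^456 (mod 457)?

1

4^1 ≡ 4 (mod 457)
4^2 ≡ 4^2 = 16 ≡ 16 (mod 457)
4^4 ≡ 16^2 = 256 ≡ 256 (mod 457)
4^8 ≡ 256^2 = 65536 ≡ 185 (mod 457)
4^16 ≡ 185^2 = 34225 ≡ 407 (mod 457)
4^32 ≡ 407^2 = 165649 ≡ 215 (mod 457)
4^64 ≡ 215^2 = 46225 ≡ 68 (mod 457)
4^128 ≡ 68^2 = 4624 ≡ 54 (mod 457)
4^256 ≡ 54^2 = 2916 ≡ 174 (mod 457)
456 = 256 + 128 + 64 + 8 in binary powers of 2.
So 4^456 ≡ 174 · 54 · 68 · 185 ≡ 1 (mod 457).
Since the result is 1, base 4 gives no evidence that 457 is composite.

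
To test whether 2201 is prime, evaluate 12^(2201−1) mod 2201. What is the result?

12^1 ≡ 12 (mod 2201)
12^2 ≡ 12^2 = 144 ≡ 144 (mod 2201)
12^4 ≡ 144^2 = 20736 ≡ 927 (mod 2201)
12^8 ≡ 927^2 = 859329 ≡ 939 (mod 2201)
12^16 ≡ 939^2 = 881721 ≡ 1321 (mod 2201)
12^32 ≡ 1321^2 = 1745041 ≡ 1849 (mod 2201)
12^64 ≡ 1849^2 = 3418801 ≡ 648 (mod 2201)
12^128 ≡ 648^2 = 419904 ≡ 1714 (mod 2201)
12^256 ≡ 1714^2 = 2937796 ≡ 1662 (mod 2201)
12^512 ≡ 1662^2 = 2762244 ≡ 2190 (mod 2201)
12^1024 ≡ 2190^2 = 4796100 ≡ 121 (mod 2201)
12^2048 ≡ 121^2 = 14641 ≡ 1435 (mod 2201)
2200 = 2048 + 128 + 16 + 8 in binary powers of 2.
So 12^2200 ≡ 1435 · 1714 · 1321 · 939 ≡ 676 (mod 2201).
Since 676 ≠ 1, base 12 is a Fermat witness: 2201 is composite.

676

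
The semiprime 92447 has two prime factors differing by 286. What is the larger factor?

Since p = q + 286, we have 92447 = q(q + 286), so q² + 286q − 92447 = 0.
Discriminant: 286² + 4·92447 = 81796 + 369788 = 451584; √451584 = 672.
q = (−286 + 672)/2 = 193, and p = q + 286 = 479.
Check: 193 · 479 = 92447.

479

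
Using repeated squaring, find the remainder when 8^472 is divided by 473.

8^1 ≡ 8 (mod 473)
8^2 ≡ 8^2 = 64 ≡ 64 (mod 473)
8^4 ≡ 64^2 = 4096 ≡ 312 (mod 473)
8^8 ≡ 312^2 = 97344 ≡ 379 (mod 473)
8^16 ≡ 379^2 = 143641 ≡ 322 (mod 473)
8^32 ≡ 322^2 = 103684 ≡ 97 (mod 473)
8^64 ≡ 97^2 = 9409 ≡ 422 (mod 473)
8^128 ≡ 422^2 = 178084 ≡ 236 (mod 473)
8^256 ≡ 236^2 = 55696 ≡ 355 (mod 473)
472 = 256 + 128 + 64 + 16 + 8 in binary powers of 2.
So 8^472 ≡ 355 · 236 · 422 · 322 · 379 ≡ 262 (mod 473).
Since 262 ≠ 1, base 8 is a Fermat witness: 473 is composite.

262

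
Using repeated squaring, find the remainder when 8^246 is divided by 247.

8^1 ≡ 8 (mod 247)
8^2 ≡ 8^2 = 64 ≡ 64 (mod 247)
8^4 ≡ 64^2 = 4096 ≡ 144 (mod 247)
8^8 ≡ 144^2 = 20736 ≡ 235 (mod 247)
8^16 ≡ 235^2 = 55225 ≡ 144 (mod 247)
8^32 ≡ 144^2 = 20736 ≡ 235 (mod 247)
8^64 ≡ 235^2 = 55225 ≡ 144 (mod 247)
8^128 ≡ 144^2 = 20736 ≡ 235 (mod 247)
246 = 128 + 64 + 32 + 16 + 4 + 2 in binary powers of 2.
So 8^246 ≡ 235 · 144 · 235 · 144 · 144 · 64 ≡ 77 (mod 247).
Since 77 ≠ 1, base 8 is a Fermat witness: 247 is composite.

77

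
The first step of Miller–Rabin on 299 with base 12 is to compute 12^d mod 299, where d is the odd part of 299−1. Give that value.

285

299 − 1 = 298 = 2^1 · 149, so d = 149.
12^1 ≡ 12 (mod 299)
12^2 ≡ 12^2 = 144 ≡ 144 (mod 299)
12^4 ≡ 144^2 = 20736 ≡ 105 (mod 299)
12^8 ≡ 105^2 = 11025 ≡ 261 (mod 299)
12^16 ≡ 261^2 = 68121 ≡ 248 (mod 299)
12^32 ≡ 248^2 = 61504 ≡ 209 (mod 299)
12^64 ≡ 209^2 = 43681 ≡ 27 (mod 299)
12^128 ≡ 27^2 = 729 ≡ 131 (mod 299)
149 = 128 + 16 + 4 + 1 in binary powers of 2.
So 12^149 ≡ 131 · 248 · 105 · 12 ≡ 285 (mod 299).
Squaring chain: 285; never reaches −1, so base 12 is a Miller–Rabin witness that 299 is composite.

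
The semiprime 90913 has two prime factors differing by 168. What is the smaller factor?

229

Since p = q + 168, we have 90913 = q(q + 168), so q² + 168q − 90913 = 0.
Discriminant: 168² + 4·90913 = 28224 + 363652 = 391876; √391876 = 626.
q = (−168 + 626)/2 = 229, and p = q + 168 = 397.
Check: 229 · 397 = 90913.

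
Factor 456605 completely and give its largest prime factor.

67

456605 = 5 · 91321
91321 = 29 · 3149
3149 = 47 · 67
67 is prime.
So 456605 = 5 · 29 · 47 · 67; the largest prime factor is 67.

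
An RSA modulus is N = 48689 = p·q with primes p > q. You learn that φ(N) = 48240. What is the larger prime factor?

φ(n) = (p−1)(q−1) = n − (p+q) + 1, so p + q = 48689 − 48240 + 1 = 450.
p and q are the roots of t² − 450t + 48689 = 0.
Discriminant: 450² − 4·48689 = 202500 − 194756 = 7744; √7744 = 88.
q = (450 − 88)/2 = 181, p = (450 + 88)/2 = 269.
Check: 181 · 269 = 48689.

269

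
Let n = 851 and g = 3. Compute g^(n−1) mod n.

3^1 ≡ 3 (mod 851)
3^2 ≡ 3^2 = 9 ≡ 9 (mod 851)
3^4 ≡ 9^2 = 81 ≡ 81 (mod 851)
3^8 ≡ 81^2 = 6561 ≡ 604 (mod 851)
3^16 ≡ 604^2 = 364816 ≡ 588 (mod 851)
3^32 ≡ 588^2 = 345744 ≡ 238 (mod 851)
3^64 ≡ 238^2 = 56644 ≡ 478 (mod 851)
3^128 ≡ 478^2 = 228484 ≡ 416 (mod 851)
3^256 ≡ 416^2 = 173056 ≡ 303 (mod 851)
3^512 ≡ 303^2 = 91809 ≡ 752 (mod 851)
850 = 512 + 256 + 64 + 16 + 2 in binary powers of 2.
So 3^850 ≡ 752 · 303 · 478 · 588 · 9 ≡ 303 (mod 851).
Since 303 ≠ 1, base 3 is a Fermat witness: 851 is composite.

303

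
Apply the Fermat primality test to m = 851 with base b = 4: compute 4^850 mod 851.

478

4^1 ≡ 4 (mod 851)
4^2 ≡ 4^2 = 16 ≡ 16 (mod 851)
4^4 ≡ 16^2 = 256 ≡ 256 (mod 851)
4^8 ≡ 256^2 = 65536 ≡ 9 (mod 851)
4^16 ≡ 9^2 = 81 ≡ 81 (mod 851)
4^32 ≡ 81^2 = 6561 ≡ 604 (mod 851)
4^64 ≡ 604^2 = 364816 ≡ 588 (mod 851)
4^128 ≡ 588^2 = 345744 ≡ 238 (mod 851)
4^256 ≡ 238^2 = 56644 ≡ 478 (mod 851)
4^512 ≡ 478^2 = 228484 ≡ 416 (mod 851)
850 = 512 + 256 + 64 + 16 + 2 in binary powers of 2.
So 4^850 ≡ 416 · 478 · 588 · 81 · 16 ≡ 478 (mod 851).
Since 478 ≠ 1, base 4 is a Fermat witness: 851 is composite.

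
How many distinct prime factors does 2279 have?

2

2279 = 43 · 53
2279 = 43 · 53, which has 2 distinct prime factors.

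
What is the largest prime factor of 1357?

59

1357 = 23 · 59
59 is prime.
So 1357 = 23 · 59; the largest prime factor is 59.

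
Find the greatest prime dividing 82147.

82147 = 13 · 6319
6319 = 71 · 89
89 is prime.
So 82147 = 13 · 71 · 89; the largest prime factor is 89.

89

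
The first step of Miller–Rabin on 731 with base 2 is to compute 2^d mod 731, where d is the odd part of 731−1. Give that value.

731 − 1 = 730 = 2^1 · 365, so d = 365.
2^1 ≡ 2 (mod 731)
2^2 ≡ 2^2 = 4 ≡ 4 (mod 731)
2^4 ≡ 4^2 = 16 ≡ 16 (mod 731)
2^8 ≡ 16^2 = 256 ≡ 256 (mod 731)
2^16 ≡ 256^2 = 65536 ≡ 477 (mod 731)
2^32 ≡ 477^2 = 227529 ≡ 188 (mod 731)
2^64 ≡ 188^2 = 35344 ≡ 256 (mod 731)
2^128 ≡ 256^2 = 65536 ≡ 477 (mod 731)
2^256 ≡ 477^2 = 227529 ≡ 188 (mod 731)
365 = 256 + 64 + 32 + 8 + 4 + 1 in binary powers of 2.
So 2^365 ≡ 188 · 256 · 188 · 256 · 16 · 2 ≡ 389 (mod 731).
Squaring chain: 389; never reaches −1, so base 2 is a Miller–Rabin witness that 731 is composite.

389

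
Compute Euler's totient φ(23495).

Factor: 23495 = 5 · 37 · 127.
φ(23495) = (5−1) · (37−1) · (127−1) = 4 · 36 · 126 = 18144.

18144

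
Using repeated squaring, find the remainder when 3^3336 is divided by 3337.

144

3^1 ≡ 3 (mod 3337)
3^2 ≡ 3^2 = 9 ≡ 9 (mod 3337)
3^4 ≡ 9^2 = 81 ≡ 81 (mod 3337)
3^8 ≡ 81^2 = 6561 ≡ 3224 (mod 3337)
3^16 ≡ 3224^2 = 10394176 ≡ 2758 (mod 3337)
3^32 ≡ 2758^2 = 7606564 ≡ 1541 (mod 3337)
3^64 ≡ 1541^2 = 2374681 ≡ 2074 (mod 3337)
3^128 ≡ 2074^2 = 4301476 ≡ 83 (mod 3337)
3^256 ≡ 83^2 = 6889 ≡ 215 (mod 3337)
3^512 ≡ 215^2 = 46225 ≡ 2844 (mod 3337)
3^1024 ≡ 2844^2 = 8088336 ≡ 2785 (mod 3337)
3^2048 ≡ 2785^2 = 7756225 ≡ 1037 (mod 3337)
3336 = 2048 + 1024 + 256 + 8 in binary powers of 2.
So 3^3336 ≡ 1037 · 2785 · 215 · 3224 ≡ 144 (mod 3337).
Since 144 ≠ 1, base 3 is a Fermat witness: 3337 is composite.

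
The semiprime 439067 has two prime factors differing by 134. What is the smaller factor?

Since p = q + 134, we have 439067 = q(q + 134), so q² + 134q − 439067 = 0.
Discriminant: 134² + 4·439067 = 17956 + 1756268 = 1774224; √1774224 = 1332.
q = (−134 + 1332)/2 = 599, and p = q + 134 = 733.
Check: 599 · 733 = 439067.

599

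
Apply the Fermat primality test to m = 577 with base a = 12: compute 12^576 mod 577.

1

12^1 ≡ 12 (mod 577)
12^2 ≡ 12^2 = 144 ≡ 144 (mod 577)
12^4 ≡ 144^2 = 20736 ≡ 541 (mod 577)
12^8 ≡ 541^2 = 292681 ≡ 142 (mod 577)
12^16 ≡ 142^2 = 20164 ≡ 546 (mod 577)
12^32 ≡ 546^2 = 298116 ≡ 384 (mod 577)
12^64 ≡ 384^2 = 147456 ≡ 321 (mod 577)
12^128 ≡ 321^2 = 103041 ≡ 335 (mod 577)
12^256 ≡ 335^2 = 112225 ≡ 287 (mod 577)
12^512 ≡ 287^2 = 82369 ≡ 435 (mod 577)
576 = 512 + 64 in binary powers of 2.
So 12^576 ≡ 435 · 321 ≡ 1 (mod 577).
Since the result is 1, base 12 gives no evidence that 577 is composite.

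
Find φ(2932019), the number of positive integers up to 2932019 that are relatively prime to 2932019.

2868480

Factor: 2932019 = 97 · 167 · 181.
φ(2932019) = (97−1) · (167−1) · (181−1) = 96 · 166 · 180 = 2868480.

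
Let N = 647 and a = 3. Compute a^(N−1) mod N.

3^1 ≡ 3 (mod 647)
3^2 ≡ 3^2 = 9 ≡ 9 (mod 647)
3^4 ≡ 9^2 = 81 ≡ 81 (mod 647)
3^8 ≡ 81^2 = 6561 ≡ 91 (mod 647)
3^16 ≡ 91^2 = 8281 ≡ 517 (mod 647)
3^32 ≡ 517^2 = 267289 ≡ 78 (mod 647)
3^64 ≡ 78^2 = 6084 ≡ 261 (mod 647)
3^128 ≡ 261^2 = 68121 ≡ 186 (mod 647)
3^256 ≡ 186^2 = 34596 ≡ 305 (mod 647)
3^512 ≡ 305^2 = 93025 ≡ 504 (mod 647)
646 = 512 + 128 + 4 + 2 in binary powers of 2.
So 3^646 ≡ 504 · 186 · 81 · 9 ≡ 1 (mod 647).
Since the result is 1, base 3 gives no evidence that 647 is composite.

1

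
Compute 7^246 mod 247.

7^1 ≡ 7 (mod 247)
7^2 ≡ 7^2 = 49 ≡ 49 (mod 247)
7^4 ≡ 49^2 = 2401 ≡ 178 (mod 247)
7^8 ≡ 178^2 = 31684 ≡ 68 (mod 247)
7^16 ≡ 68^2 = 4624 ≡ 178 (mod 247)
7^32 ≡ 178^2 = 31684 ≡ 68 (mod 247)
7^64 ≡ 68^2 = 4624 ≡ 178 (mod 247)
7^128 ≡ 178^2 = 31684 ≡ 68 (mod 247)
246 = 128 + 64 + 32 + 16 + 4 + 2 in binary powers of 2.
So 7^246 ≡ 68 · 178 · 68 · 178 · 178 · 49 ≡ 77 (mod 247).
Since 77 ≠ 1, base 7 is a Fermat witness: 247 is composite.

77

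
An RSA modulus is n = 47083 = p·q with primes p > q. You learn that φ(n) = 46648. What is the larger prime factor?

φ(n) = (p−1)(q−1) = n − (p+q) + 1, so p + q = 47083 − 46648 + 1 = 436.
p and q are the roots of t² − 436t + 47083 = 0.
Discriminant: 436² − 4·47083 = 190096 − 188332 = 1764; √1764 = 42.
q = (436 − 42)/2 = 197, p = (436 + 42)/2 = 239.
Check: 197 · 239 = 47083.

239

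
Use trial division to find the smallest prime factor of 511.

7

511 is odd.
Digit sum 7, not divisible by 3.
Ends in 1: not divisible by 5.
7: 511 = 7·73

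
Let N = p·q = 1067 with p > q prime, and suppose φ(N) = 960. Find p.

φ(n) = (p−1)(q−1) = n − (p+q) + 1, so p + q = 1067 − 960 + 1 = 108.
p and q are the roots of t² − 108t + 1067 = 0.
Discriminant: 108² − 4·1067 = 11664 − 4268 = 7396; √7396 = 86.
q = (108 − 86)/2 = 11, p = (108 + 86)/2 = 97.
Check: 11 · 97 = 1067.

97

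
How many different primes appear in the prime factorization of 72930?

72930 = 2 · 36465
36465 = 3 · 12155
12155 = 5 · 2431
2431 = 11 · 221
221 = 13 · 17
72930 = 2 · 3 · 5 · 11 · 13 · 17, which has 6 distinct prime factors.

6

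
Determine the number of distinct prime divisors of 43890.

43890 = 2 · 21945
21945 = 3 · 7315
7315 = 5 · 1463
1463 = 7 · 209
209 = 11 · 19
43890 = 2 · 3 · 5 · 7 · 11 · 19, which has 6 distinct prime factors.

6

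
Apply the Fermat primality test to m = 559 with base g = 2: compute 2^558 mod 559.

441

2^1 ≡ 2 (mod 559)
2^2 ≡ 2^2 = 4 ≡ 4 (mod 559)
2^4 ≡ 4^2 = 16 ≡ 16 (mod 559)
2^8 ≡ 16^2 = 256 ≡ 256 (mod 559)
2^16 ≡ 256^2 = 65536 ≡ 133 (mod 559)
2^32 ≡ 133^2 = 17689 ≡ 360 (mod 559)
2^64 ≡ 360^2 = 129600 ≡ 471 (mod 559)
2^128 ≡ 471^2 = 221841 ≡ 477 (mod 559)
2^256 ≡ 477^2 = 227529 ≡ 16 (mod 559)
2^512 ≡ 16^2 = 256 ≡ 256 (mod 559)
558 = 512 + 32 + 8 + 4 + 2 in binary powers of 2.
So 2^558 ≡ 256 · 360 · 256 · 16 · 4 ≡ 441 (mod 559).
Since 441 ≠ 1, base 2 is a Fermat witness: 559 is composite.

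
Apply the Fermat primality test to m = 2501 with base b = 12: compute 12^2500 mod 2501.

901

12^1 ≡ 12 (mod 2501)
12^2 ≡ 12^2 = 144 ≡ 144 (mod 2501)
12^4 ≡ 144^2 = 20736 ≡ 728 (mod 2501)
12^8 ≡ 728^2 = 529984 ≡ 2273 (mod 2501)
12^16 ≡ 2273^2 = 5166529 ≡ 1964 (mod 2501)
12^32 ≡ 1964^2 = 3857296 ≡ 754 (mod 2501)
12^64 ≡ 754^2 = 568516 ≡ 789 (mod 2501)
12^128 ≡ 789^2 = 622521 ≡ 2273 (mod 2501)
12^256 ≡ 2273^2 = 5166529 ≡ 1964 (mod 2501)
12^512 ≡ 1964^2 = 3857296 ≡ 754 (mod 2501)
12^1024 ≡ 754^2 = 568516 ≡ 789 (mod 2501)
12^2048 ≡ 789^2 = 622521 ≡ 2273 (mod 2501)
2500 = 2048 + 256 + 128 + 64 + 4 in binary powers of 2.
So 12^2500 ≡ 2273 · 1964 · 2273 · 789 · 728 ≡ 901 (mod 2501).
Since 901 ≠ 1, base 12 is a Fermat witness: 2501 is composite.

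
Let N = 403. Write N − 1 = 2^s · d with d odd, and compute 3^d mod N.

403 − 1 = 402 = 2^1 · 201, so d = 201.
3^1 ≡ 3 (mod 403)
3^2 ≡ 3^2 = 9 ≡ 9 (mod 403)
3^4 ≡ 9^2 = 81 ≡ 81 (mod 403)
3^8 ≡ 81^2 = 6561 ≡ 113 (mod 403)
3^16 ≡ 113^2 = 12769 ≡ 276 (mod 403)
3^32 ≡ 276^2 = 76176 ≡ 9 (mod 403)
3^64 ≡ 9^2 = 81 ≡ 81 (mod 403)
3^128 ≡ 81^2 = 6561 ≡ 113 (mod 403)
201 = 128 + 64 + 8 + 1 in binary powers of 2.
So 3^201 ≡ 113 · 81 · 113 · 3 ≡ 170 (mod 403).
Squaring chain: 170; never reaches −1, so base 3 is a Miller–Rabin witness that 403 is composite.

170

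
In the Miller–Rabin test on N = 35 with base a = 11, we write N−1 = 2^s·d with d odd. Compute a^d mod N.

35 − 1 = 34 = 2^1 · 17, so d = 17.
11^1 ≡ 11 (mod 35)
11^2 ≡ 11^2 = 121 ≡ 16 (mod 35)
11^4 ≡ 16^2 = 256 ≡ 11 (mod 35)
11^8 ≡ 11^2 = 121 ≡ 16 (mod 35)
11^16 ≡ 16^2 = 256 ≡ 11 (mod 35)
17 = 16 + 1 in binary powers of 2.
So 11^17 ≡ 11 · 11 ≡ 16 (mod 35).
Squaring chain: 16; never reaches −1, so base 11 is a Miller–Rabin witness that 35 is composite.

16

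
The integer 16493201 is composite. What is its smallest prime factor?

97

16493201 is odd.
Digit sum 26, not divisible by 3.
Ends in 1: not divisible by 5.
7: 16493201 = 7·2356171 + 4
11: 16493201 = 11·1499381 + 10
13: 16493201 = 13·1268707 + 10
17: 16493201 = 17·970188 + 5
19: 16493201 = 19·868063 + 4
23: 16493201 = 23·717095 + 16
29: 16493201 = 29·568731 + 2
31: 16493201 = 31·532038 + 23
37: 16493201 = 37·445762 + 7
41: 16493201 = 41·402273 + 8
43: 16493201 = 43·383562 + 35
47: 16493201 = 47·350919 + 8
53: 16493201 = 53·311192 + 25
59: 16493201 = 59·279545 + 46
61: 16493201 = 61·270380 + 21
67: 16493201 = 67·246167 + 12
71: 16493201 = 71·232298 + 43
73: 16493201 = 73·225934 + 19
79: 16493201 = 79·208774 + 55
83: 16493201 = 83·198713 + 22
89: 16493201 = 89·185316 + 77
97: 16493201 = 97·170033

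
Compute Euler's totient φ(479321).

458640

Factor: 479321 = 43 · 71 · 157.
φ(479321) = (43−1) · (71−1) · (157−1) = 42 · 70 · 156 = 458640.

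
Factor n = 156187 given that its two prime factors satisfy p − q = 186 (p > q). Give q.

313

Since p = q + 186, we have 156187 = q(q + 186), so q² + 186q − 156187 = 0.
Discriminant: 186² + 4·156187 = 34596 + 624748 = 659344; √659344 = 812.
q = (−186 + 812)/2 = 313, and p = q + 186 = 499.
Check: 313 · 499 = 156187.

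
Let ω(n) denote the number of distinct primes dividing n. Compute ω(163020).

163020 = 2^2 · 40755
40755 = 3 · 13585
13585 = 5 · 2717
2717 = 11 · 247
247 = 13 · 19
163020 = 2^2 · 3 · 5 · 11 · 13 · 19, which has 6 distinct prime factors.

6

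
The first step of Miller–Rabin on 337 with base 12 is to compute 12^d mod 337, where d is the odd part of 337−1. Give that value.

252

337 − 1 = 336 = 2^4 · 21, so d = 21.
12^1 ≡ 12 (mod 337)
12^2 ≡ 12^2 = 144 ≡ 144 (mod 337)
12^4 ≡ 144^2 = 20736 ≡ 179 (mod 337)
12^8 ≡ 179^2 = 32041 ≡ 26 (mod 337)
12^16 ≡ 26^2 = 676 ≡ 2 (mod 337)
21 = 16 + 4 + 1 in binary powers of 2.
So 12^21 ≡ 2 · 179 · 12 ≡ 252 (mod 337).
Squaring chain: 252 → 148 → 336 → 1; reaches −1, so base 12 does not prove 337 composite.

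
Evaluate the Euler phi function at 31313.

30960

Factor: 31313 = 173 · 181.
φ(31313) = (173−1) · (181−1) = 172 · 180 = 30960.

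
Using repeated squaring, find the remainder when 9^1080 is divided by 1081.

9^1 ≡ 9 (mod 1081)
9^2 ≡ 9^2 = 81 ≡ 81 (mod 1081)
9^4 ≡ 81^2 = 6561 ≡ 75 (mod 1081)
9^8 ≡ 75^2 = 5625 ≡ 220 (mod 1081)
9^16 ≡ 220^2 = 48400 ≡ 836 (mod 1081)
9^32 ≡ 836^2 = 698896 ≡ 570 (mod 1081)
9^64 ≡ 570^2 = 324900 ≡ 600 (mod 1081)
9^128 ≡ 600^2 = 360000 ≡ 27 (mod 1081)
9^256 ≡ 27^2 = 729 ≡ 729 (mod 1081)
9^512 ≡ 729^2 = 531441 ≡ 670 (mod 1081)
9^1024 ≡ 670^2 = 448900 ≡ 285 (mod 1081)
1080 = 1024 + 32 + 16 + 8 in binary powers of 2.
So 9^1080 ≡ 285 · 570 · 836 · 220 ≡ 679 (mod 1081).
Since 679 ≠ 1, base 9 is a Fermat witness: 1081 is composite.

679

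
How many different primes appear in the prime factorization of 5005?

4

5005 = 5 · 1001
1001 = 7 · 143
143 = 11 · 13
5005 = 5 · 7 · 11 · 13, which has 4 distinct prime factors.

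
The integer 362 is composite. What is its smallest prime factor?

362 is even: 2 divides it.

2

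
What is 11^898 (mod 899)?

382

11^1 ≡ 11 (mod 899)
11^2 ≡ 11^2 = 121 ≡ 121 (mod 899)
11^4 ≡ 121^2 = 14641 ≡ 257 (mod 899)
11^8 ≡ 257^2 = 66049 ≡ 422 (mod 899)
11^16 ≡ 422^2 = 178084 ≡ 82 (mod 899)
11^32 ≡ 82^2 = 6724 ≡ 431 (mod 899)
11^64 ≡ 431^2 = 185761 ≡ 567 (mod 899)
11^128 ≡ 567^2 = 321489 ≡ 546 (mod 899)
11^256 ≡ 546^2 = 298116 ≡ 547 (mod 899)
11^512 ≡ 547^2 = 299209 ≡ 741 (mod 899)
898 = 512 + 256 + 128 + 2 in binary powers of 2.
So 11^898 ≡ 741 · 547 · 546 · 121 ≡ 382 (mod 899).
Since 382 ≠ 1, base 11 is a Fermat witness: 899 is composite.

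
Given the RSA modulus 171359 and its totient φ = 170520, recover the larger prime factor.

φ(n) = (p−1)(q−1) = n − (p+q) + 1, so p + q = 171359 − 170520 + 1 = 840.
p and q are the roots of t² − 840t + 171359 = 0.
Discriminant: 840² − 4·171359 = 705600 − 685436 = 20164; √20164 = 142.
q = (840 − 142)/2 = 349, p = (840 + 142)/2 = 491.
Check: 349 · 491 = 171359.

491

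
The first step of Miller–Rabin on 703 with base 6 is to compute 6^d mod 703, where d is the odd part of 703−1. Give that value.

703 − 1 = 702 = 2^1 · 351, so d = 351.
6^1 ≡ 6 (mod 703)
6^2 ≡ 6^2 = 36 ≡ 36 (mod 703)
6^4 ≡ 36^2 = 1296 ≡ 593 (mod 703)
6^8 ≡ 593^2 = 351649 ≡ 149 (mod 703)
6^16 ≡ 149^2 = 22201 ≡ 408 (mod 703)
6^32 ≡ 408^2 = 166464 ≡ 556 (mod 703)
6^64 ≡ 556^2 = 309136 ≡ 519 (mod 703)
6^128 ≡ 519^2 = 269361 ≡ 112 (mod 703)
6^256 ≡ 112^2 = 12544 ≡ 593 (mod 703)
351 = 256 + 64 + 16 + 8 + 4 + 2 + 1 in binary powers of 2.
So 6^351 ≡ 593 · 519 · 408 · 149 · 593 · 36 · 6 ≡ 438 (mod 703).
Squaring chain: 438; never reaches −1, so base 6 is a Miller–Rabin witness that 703 is composite.

438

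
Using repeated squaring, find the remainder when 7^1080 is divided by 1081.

1061

7^1 ≡ 7 (mod 1081)
7^2 ≡ 7^2 = 49 ≡ 49 (mod 1081)
7^4 ≡ 49^2 = 2401 ≡ 239 (mod 1081)
7^8 ≡ 239^2 = 57121 ≡ 909 (mod 1081)
7^16 ≡ 909^2 = 826281 ≡ 397 (mod 1081)
7^32 ≡ 397^2 = 157609 ≡ 864 (mod 1081)
7^64 ≡ 864^2 = 746496 ≡ 606 (mod 1081)
7^128 ≡ 606^2 = 367236 ≡ 777 (mod 1081)
7^256 ≡ 777^2 = 603729 ≡ 531 (mod 1081)
7^512 ≡ 531^2 = 281961 ≡ 901 (mod 1081)
7^1024 ≡ 901^2 = 811801 ≡ 1051 (mod 1081)
1080 = 1024 + 32 + 16 + 8 in binary powers of 2.
So 7^1080 ≡ 1051 · 864 · 397 · 909 ≡ 1061 (mod 1081).
Since 1061 ≠ 1, base 7 is a Fermat witness: 1081 is composite.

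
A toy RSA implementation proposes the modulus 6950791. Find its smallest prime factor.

53

6950791 is odd.
Digit sum 37, not divisible by 3.
Ends in 1: not divisible by 5.
7: 6950791 = 7·992970 + 1
11: 6950791 = 11·631890 + 1
13: 6950791 = 13·534676 + 3
17: 6950791 = 17·408870 + 1
19: 6950791 = 19·365831 + 2
23: 6950791 = 23·302208 + 7
29: 6950791 = 29·239682 + 13
31: 6950791 = 31·224219 + 2
37: 6950791 = 37·187859 + 8
41: 6950791 = 41·169531 + 20
43: 6950791 = 43·161646 + 13
47: 6950791 = 47·147889 + 8
53: 6950791 = 53·131147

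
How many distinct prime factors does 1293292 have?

1293292 = 2^2 · 323323
323323 = 7 · 46189
46189 = 11 · 4199
4199 = 13 · 323
323 = 17 · 19
1293292 = 2^2 · 7 · 11 · 13 · 17 · 19, which has 6 distinct prime factors.

6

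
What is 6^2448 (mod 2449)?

1365

6^1 ≡ 6 (mod 2449)
6^2 ≡ 6^2 = 36 ≡ 36 (mod 2449)
6^4 ≡ 36^2 = 1296 ≡ 1296 (mod 2449)
6^8 ≡ 1296^2 = 1679616 ≡ 2051 (mod 2449)
6^16 ≡ 2051^2 = 4206601 ≡ 1668 (mod 2449)
6^32 ≡ 1668^2 = 2782224 ≡ 160 (mod 2449)
6^64 ≡ 160^2 = 25600 ≡ 1110 (mod 2449)
6^128 ≡ 1110^2 = 1232100 ≡ 253 (mod 2449)
6^256 ≡ 253^2 = 64009 ≡ 335 (mod 2449)
6^512 ≡ 335^2 = 112225 ≡ 2020 (mod 2449)
6^1024 ≡ 2020^2 = 4080400 ≡ 366 (mod 2449)
6^2048 ≡ 366^2 = 133956 ≡ 1710 (mod 2449)
2448 = 2048 + 256 + 128 + 16 in binary powers of 2.
So 6^2448 ≡ 1710 · 335 · 253 · 1668 ≡ 1365 (mod 2449).
Since 1365 ≠ 1, base 6 is a Fermat witness: 2449 is composite.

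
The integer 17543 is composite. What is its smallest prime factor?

17543 is odd.
Digit sum 20, not divisible by 3.
Ends in 3: not divisible by 5.
7: 17543 = 7·2506 + 1
11: 17543 = 11·1594 + 9
13: 17543 = 13·1349 + 6
17: 17543 = 17·1031 + 16
19: 17543 = 19·923 + 6
23: 17543 = 23·762 + 17
29: 17543 = 29·604 + 27
31: 17543 = 31·565 + 28
37: 17543 = 37·474 + 5
41: 17543 = 41·427 + 36
43: 17543 = 43·407 + 42
47: 17543 = 47·373 + 12
53: 17543 = 53·331

53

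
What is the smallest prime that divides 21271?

21271 is odd.
Digit sum 13, not divisible by 3.
Ends in 1: not divisible by 5.
7: 21271 = 7·3038 + 5
11: 21271 = 11·1933 + 8
13: 21271 = 13·1636 + 3
17: 21271 = 17·1251 + 4
19: 21271 = 19·1119 + 10
23: 21271 = 23·924 + 19
29: 21271 = 29·733 + 14
31: 21271 = 31·686 + 5
37: 21271 = 37·574 + 33
41: 21271 = 41·518 + 33
43: 21271 = 43·494 + 29
47: 21271 = 47·452 + 27
53: 21271 = 53·401 + 18
59: 21271 = 59·360 + 31
61: 21271 = 61·348 + 43
67: 21271 = 67·317 + 32
71: 21271 = 71·299 + 42
73: 21271 = 73·291 + 28
79: 21271 = 79·269 + 20
83: 21271 = 83·256 + 23
89: 21271 = 89·239

89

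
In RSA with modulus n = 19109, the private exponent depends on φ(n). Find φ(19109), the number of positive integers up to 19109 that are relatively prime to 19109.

18816

Factor: 19109 = 97 · 197.
φ(19109) = (97−1) · (197−1) = 96 · 196 = 18816.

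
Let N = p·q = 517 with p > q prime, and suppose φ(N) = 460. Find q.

11

φ(n) = (p−1)(q−1) = n − (p+q) + 1, so p + q = 517 − 460 + 1 = 58.
p and q are the roots of t² − 58t + 517 = 0.
Discriminant: 58² − 4·517 = 3364 − 2068 = 1296; √1296 = 36.
q = (58 − 36)/2 = 11, p = (58 + 36)/2 = 47.
Check: 11 · 47 = 517.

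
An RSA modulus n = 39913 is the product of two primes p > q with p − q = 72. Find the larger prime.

Since p = q + 72, we have 39913 = q(q + 72), so q² + 72q − 39913 = 0.
Discriminant: 72² + 4·39913 = 5184 + 159652 = 164836; √164836 = 406.
q = (−72 + 406)/2 = 167, and p = q + 72 = 239.
Check: 167 · 239 = 39913.

239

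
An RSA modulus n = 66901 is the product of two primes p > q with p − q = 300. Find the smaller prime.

Since p = q + 300, we have 66901 = q(q + 300), so q² + 300q − 66901 = 0.
Discriminant: 300² + 4·66901 = 90000 + 267604 = 357604; √357604 = 598.
q = (−300 + 598)/2 = 149, and p = q + 300 = 449.
Check: 149 · 449 = 66901.

149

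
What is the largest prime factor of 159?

53

159 = 3 · 53
53 is prime.
So 159 = 3 · 53; the largest prime factor is 53.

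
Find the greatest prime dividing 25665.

25665 = 3 · 8555
8555 = 5 · 1711
1711 = 29 · 59
59 is prime.
So 25665 = 3 · 5 · 29 · 59; the largest prime factor is 59.

59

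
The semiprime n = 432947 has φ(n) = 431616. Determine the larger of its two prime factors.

769

φ(n) = (p−1)(q−1) = n − (p+q) + 1, so p + q = 432947 − 431616 + 1 = 1332.
p and q are the roots of t² − 1332t + 432947 = 0.
Discriminant: 1332² − 4·432947 = 1774224 − 1731788 = 42436; √42436 = 206.
q = (1332 − 206)/2 = 563, p = (1332 + 206)/2 = 769.
Check: 563 · 769 = 432947.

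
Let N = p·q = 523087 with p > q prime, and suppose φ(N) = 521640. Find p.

757

φ(n) = (p−1)(q−1) = n − (p+q) + 1, so p + q = 523087 − 521640 + 1 = 1448.
p and q are the roots of t² − 1448t + 523087 = 0.
Discriminant: 1448² − 4·523087 = 2096704 − 2092348 = 4356; √4356 = 66.
q = (1448 − 66)/2 = 691, p = (1448 + 66)/2 = 757.
Check: 691 · 757 = 523087.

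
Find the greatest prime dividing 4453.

73

4453 = 61 · 73
73 is prime.
So 4453 = 61 · 73; the largest prime factor is 73.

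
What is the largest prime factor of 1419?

1419 = 3 · 473
473 = 11 · 43
43 is prime.
So 1419 = 3 · 11 · 43; the largest prime factor is 43.

43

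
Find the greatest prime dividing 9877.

83

9877 = 7 · 1411
1411 = 17 · 83
83 is prime.
So 9877 = 7 · 17 · 83; the largest prime factor is 83.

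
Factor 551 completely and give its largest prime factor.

551 = 19 · 29
29 is prime.
So 551 = 19 · 29; the largest prime factor is 29.

29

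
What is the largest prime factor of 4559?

4559 = 47 · 97
97 is prime.
So 4559 = 47 · 97; the largest prime factor is 97.

97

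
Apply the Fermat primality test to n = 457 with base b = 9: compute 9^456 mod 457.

9^1 ≡ 9 (mod 457)
9^2 ≡ 9^2 = 81 ≡ 81 (mod 457)
9^4 ≡ 81^2 = 6561 ≡ 163 (mod 457)
9^8 ≡ 163^2 = 26569 ≡ 63 (mod 457)
9^16 ≡ 63^2 = 3969 ≡ 313 (mod 457)
9^32 ≡ 313^2 = 97969 ≡ 171 (mod 457)
9^64 ≡ 171^2 = 29241 ≡ 450 (mod 457)
9^128 ≡ 450^2 = 202500 ≡ 49 (mod 457)
9^256 ≡ 49^2 = 2401 ≡ 116 (mod 457)
456 = 256 + 128 + 64 + 8 in binary powers of 2.
So 9^456 ≡ 116 · 49 · 450 · 63 ≡ 1 (mod 457).
Since the result is 1, base 9 gives no evidence that 457 is composite.

1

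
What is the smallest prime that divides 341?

11

341 is odd.
Digit sum 8, not divisible by 3.
Ends in 1: not divisible by 5.
7: 341 = 7·48 + 5
11: 341 = 11·31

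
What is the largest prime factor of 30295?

83

30295 = 5 · 6059
6059 = 73 · 83
83 is prime.
So 30295 = 5 · 73 · 83; the largest prime factor is 83.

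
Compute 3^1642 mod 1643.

820

3^1 ≡ 3 (mod 1643)
3^2 ≡ 3^2 = 9 ≡ 9 (mod 1643)
3^4 ≡ 9^2 = 81 ≡ 81 (mod 1643)
3^8 ≡ 81^2 = 6561 ≡ 1632 (mod 1643)
3^16 ≡ 1632^2 = 2663424 ≡ 121 (mod 1643)
3^32 ≡ 121^2 = 14641 ≡ 1497 (mod 1643)
3^64 ≡ 1497^2 = 2241009 ≡ 1600 (mod 1643)
3^128 ≡ 1600^2 = 2560000 ≡ 206 (mod 1643)
3^256 ≡ 206^2 = 42436 ≡ 1361 (mod 1643)
3^512 ≡ 1361^2 = 1852321 ≡ 660 (mod 1643)
3^1024 ≡ 660^2 = 435600 ≡ 205 (mod 1643)
1642 = 1024 + 512 + 64 + 32 + 8 + 2 in binary powers of 2.
So 3^1642 ≡ 205 · 660 · 1600 · 1497 · 1632 · 9 ≡ 820 (mod 1643).
Since 820 ≠ 1, base 3 is a Fermat witness: 1643 is composite.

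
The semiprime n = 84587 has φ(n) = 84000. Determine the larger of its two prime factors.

337

φ(n) = (p−1)(q−1) = n − (p+q) + 1, so p + q = 84587 − 84000 + 1 = 588.
p and q are the roots of t² − 588t + 84587 = 0.
Discriminant: 588² − 4·84587 = 345744 − 338348 = 7396; √7396 = 86.
q = (588 − 86)/2 = 251, p = (588 + 86)/2 = 337.
Check: 251 · 337 = 84587.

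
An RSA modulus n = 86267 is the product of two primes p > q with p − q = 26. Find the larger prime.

Since p = q + 26, we have 86267 = q(q + 26), so q² + 26q − 86267 = 0.
Discriminant: 26² + 4·86267 = 676 + 345068 = 345744; √345744 = 588.
q = (−26 + 588)/2 = 281, and p = q + 26 = 307.
Check: 281 · 307 = 86267.

307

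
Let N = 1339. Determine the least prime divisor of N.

13

1339 is odd.
Digit sum 16, not divisible by 3.
Ends in 9: not divisible by 5.
7: 1339 = 7·191 + 2
11: 1339 = 11·121 + 8
13: 1339 = 13·103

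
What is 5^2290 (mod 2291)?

5^1 ≡ 5 (mod 2291)
5^2 ≡ 5^2 = 25 ≡ 25 (mod 2291)
5^4 ≡ 25^2 = 625 ≡ 625 (mod 2291)
5^8 ≡ 625^2 = 390625 ≡ 1155 (mod 2291)
5^16 ≡ 1155^2 = 1334025 ≡ 663 (mod 2291)
5^32 ≡ 663^2 = 439569 ≡ 1988 (mod 2291)
5^64 ≡ 1988^2 = 3952144 ≡ 169 (mod 2291)
5^128 ≡ 169^2 = 28561 ≡ 1069 (mod 2291)
5^256 ≡ 1069^2 = 1142761 ≡ 1843 (mod 2291)
5^512 ≡ 1843^2 = 3396649 ≡ 1387 (mod 2291)
5^1024 ≡ 1387^2 = 1923769 ≡ 1620 (mod 2291)
5^2048 ≡ 1620^2 = 2624400 ≡ 1205 (mod 2291)
2290 = 2048 + 128 + 64 + 32 + 16 + 2 in binary powers of 2.
So 5^2290 ≡ 1205 · 1069 · 169 · 1988 · 663 · 25 ≡ 111 (mod 2291).
Since 111 ≠ 1, base 5 is a Fermat witness: 2291 is composite.

111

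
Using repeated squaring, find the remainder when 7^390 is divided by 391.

7^1 ≡ 7 (mod 391)
7^2 ≡ 7^2 = 49 ≡ 49 (mod 391)
7^4 ≡ 49^2 = 2401 ≡ 55 (mod 391)
7^8 ≡ 55^2 = 3025 ≡ 288 (mod 391)
7^16 ≡ 288^2 = 82944 ≡ 52 (mod 391)
7^32 ≡ 52^2 = 2704 ≡ 358 (mod 391)
7^64 ≡ 358^2 = 128164 ≡ 307 (mod 391)
7^128 ≡ 307^2 = 94249 ≡ 18 (mod 391)
7^256 ≡ 18^2 = 324 ≡ 324 (mod 391)
390 = 256 + 128 + 4 + 2 in binary powers of 2.
So 7^390 ≡ 324 · 18 · 55 · 49 ≡ 213 (mod 391).
Since 213 ≠ 1, base 7 is a Fermat witness: 391 is composite.

213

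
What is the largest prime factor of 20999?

83

20999 = 11 · 1909
1909 = 23 · 83
83 is prime.
So 20999 = 11 · 23 · 83; the largest prime factor is 83.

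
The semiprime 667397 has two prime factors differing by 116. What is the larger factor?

Since p = q + 116, we have 667397 = q(q + 116), so q² + 116q − 667397 = 0.
Discriminant: 116² + 4·667397 = 13456 + 2669588 = 2683044; √2683044 = 1638.
q = (−116 + 1638)/2 = 761, and p = q + 116 = 877.
Check: 761 · 877 = 667397.

877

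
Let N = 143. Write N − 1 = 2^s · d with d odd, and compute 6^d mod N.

143 − 1 = 142 = 2^1 · 71, so d = 71.
6^1 ≡ 6 (mod 143)
6^2 ≡ 6^2 = 36 ≡ 36 (mod 143)
6^4 ≡ 36^2 = 1296 ≡ 9 (mod 143)
6^8 ≡ 9^2 = 81 ≡ 81 (mod 143)
6^16 ≡ 81^2 = 6561 ≡ 126 (mod 143)
6^32 ≡ 126^2 = 15876 ≡ 3 (mod 143)
6^64 ≡ 3^2 = 9 ≡ 9 (mod 143)
71 = 64 + 4 + 2 + 1 in binary powers of 2.
So 6^71 ≡ 9 · 9 · 36 · 6 ≡ 50 (mod 143).
Squaring chain: 50; never reaches −1, so base 6 is a Miller–Rabin witness that 143 is composite.

50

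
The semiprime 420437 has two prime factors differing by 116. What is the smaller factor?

593

Since p = q + 116, we have 420437 = q(q + 116), so q² + 116q − 420437 = 0.
Discriminant: 116² + 4·420437 = 13456 + 1681748 = 1695204; √1695204 = 1302.
q = (−116 + 1302)/2 = 593, and p = q + 116 = 709.
Check: 593 · 709 = 420437.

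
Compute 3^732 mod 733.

1

3^1 ≡ 3 (mod 733)
3^2 ≡ 3^2 = 9 ≡ 9 (mod 733)
3^4 ≡ 9^2 = 81 ≡ 81 (mod 733)
3^8 ≡ 81^2 = 6561 ≡ 697 (mod 733)
3^16 ≡ 697^2 = 485809 ≡ 563 (mod 733)
3^32 ≡ 563^2 = 316969 ≡ 313 (mod 733)
3^64 ≡ 313^2 = 97969 ≡ 480 (mod 733)
3^128 ≡ 480^2 = 230400 ≡ 238 (mod 733)
3^256 ≡ 238^2 = 56644 ≡ 203 (mod 733)
3^512 ≡ 203^2 = 41209 ≡ 161 (mod 733)
732 = 512 + 128 + 64 + 16 + 8 + 4 in binary powers of 2.
So 3^732 ≡ 161 · 238 · 480 · 563 · 697 · 81 ≡ 1 (mod 733).
Since the result is 1, base 3 gives no evidence that 733 is composite.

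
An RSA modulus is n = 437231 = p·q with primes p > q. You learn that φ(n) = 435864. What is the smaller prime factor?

φ(n) = (p−1)(q−1) = n − (p+q) + 1, so p + q = 437231 − 435864 + 1 = 1368.
p and q are the roots of t² − 1368t + 437231 = 0.
Discriminant: 1368² − 4·437231 = 1871424 − 1748924 = 122500; √122500 = 350.
q = (1368 − 350)/2 = 509, p = (1368 + 350)/2 = 859.
Check: 509 · 859 = 437231.

509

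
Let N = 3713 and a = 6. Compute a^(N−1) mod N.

6^1 ≡ 6 (mod 3713)
6^2 ≡ 6^2 = 36 ≡ 36 (mod 3713)
6^4 ≡ 36^2 = 1296 ≡ 1296 (mod 3713)
6^8 ≡ 1296^2 = 1679616 ≡ 1340 (mod 3713)
6^16 ≡ 1340^2 = 1795600 ≡ 2221 (mod 3713)
6^32 ≡ 2221^2 = 4932841 ≡ 1977 (mod 3713)
6^64 ≡ 1977^2 = 3908529 ≡ 2453 (mod 3713)
6^128 ≡ 2453^2 = 6017209 ≡ 2149 (mod 3713)
6^256 ≡ 2149^2 = 4618201 ≡ 2942 (mod 3713)
6^512 ≡ 2942^2 = 8655364 ≡ 361 (mod 3713)
6^1024 ≡ 361^2 = 130321 ≡ 366 (mod 3713)
6^2048 ≡ 366^2 = 133956 ≡ 288 (mod 3713)
3712 = 2048 + 1024 + 512 + 128 in binary powers of 2.
So 6^3712 ≡ 288 · 366 · 361 · 2149 ≡ 1225 (mod 3713).
Since 1225 ≠ 1, base 6 is a Fermat witness: 3713 is composite.

1225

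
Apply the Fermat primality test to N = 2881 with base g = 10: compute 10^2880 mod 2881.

1215

10^1 ≡ 10 (mod 2881)
10^2 ≡ 10^2 = 100 ≡ 100 (mod 2881)
10^4 ≡ 100^2 = 10000 ≡ 1357 (mod 2881)
10^8 ≡ 1357^2 = 1841449 ≡ 490 (mod 2881)
10^16 ≡ 490^2 = 240100 ≡ 977 (mod 2881)
10^32 ≡ 977^2 = 954529 ≡ 918 (mod 2881)
10^64 ≡ 918^2 = 842724 ≡ 1472 (mod 2881)
10^128 ≡ 1472^2 = 2166784 ≡ 272 (mod 2881)
10^256 ≡ 272^2 = 73984 ≡ 1959 (mod 2881)
10^512 ≡ 1959^2 = 3837681 ≡ 189 (mod 2881)
10^1024 ≡ 189^2 = 35721 ≡ 1149 (mod 2881)
10^2048 ≡ 1149^2 = 1320201 ≡ 703 (mod 2881)
2880 = 2048 + 512 + 256 + 64 in binary powers of 2.
So 10^2880 ≡ 703 · 189 · 1959 · 1472 ≡ 1215 (mod 2881).
Since 1215 ≠ 1, base 10 is a Fermat witness: 2881 is composite.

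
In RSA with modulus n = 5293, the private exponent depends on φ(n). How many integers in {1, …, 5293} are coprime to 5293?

5148

Factor: 5293 = 67 · 79.
φ(5293) = (67−1) · (79−1) = 66 · 78 = 5148.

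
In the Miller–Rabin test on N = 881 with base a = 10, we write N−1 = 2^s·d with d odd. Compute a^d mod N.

177

881 − 1 = 880 = 2^4 · 55, so d = 55.
10^1 ≡ 10 (mod 881)
10^2 ≡ 10^2 = 100 ≡ 100 (mod 881)
10^4 ≡ 100^2 = 10000 ≡ 309 (mod 881)
10^8 ≡ 309^2 = 95481 ≡ 333 (mod 881)
10^16 ≡ 333^2 = 110889 ≡ 764 (mod 881)
10^32 ≡ 764^2 = 583696 ≡ 474 (mod 881)
55 = 32 + 16 + 4 + 2 + 1 in binary powers of 2.
So 10^55 ≡ 474 · 764 · 309 · 100 · 10 ≡ 177 (mod 881).
Squaring chain: 177 → 494 → 880 → 1; reaches −1, so base 10 does not prove 881 composite.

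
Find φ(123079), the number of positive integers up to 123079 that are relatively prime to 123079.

109560

Factor: 123079 = 11 · 67 · 167.
φ(123079) = (11−1) · (67−1) · (167−1) = 10 · 66 · 166 = 109560.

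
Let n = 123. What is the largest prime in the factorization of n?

123 = 3 · 41
41 is prime.
So 123 = 3 · 41; the largest prime factor is 41.

41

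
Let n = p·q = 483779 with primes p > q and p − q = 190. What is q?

607

Since p = q + 190, we have 483779 = q(q + 190), so q² + 190q − 483779 = 0.
Discriminant: 190² + 4·483779 = 36100 + 1935116 = 1971216; √1971216 = 1404.
q = (−190 + 1404)/2 = 607, and p = q + 190 = 797.
Check: 607 · 797 = 483779.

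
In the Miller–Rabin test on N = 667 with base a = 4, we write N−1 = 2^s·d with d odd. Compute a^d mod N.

667 − 1 = 666 = 2^1 · 333, so d = 333.
4^1 ≡ 4 (mod 667)
4^2 ≡ 4^2 = 16 ≡ 16 (mod 667)
4^4 ≡ 16^2 = 256 ≡ 256 (mod 667)
4^8 ≡ 256^2 = 65536 ≡ 170 (mod 667)
4^16 ≡ 170^2 = 28900 ≡ 219 (mod 667)
4^32 ≡ 219^2 = 47961 ≡ 604 (mod 667)
4^64 ≡ 604^2 = 364816 ≡ 634 (mod 667)
4^128 ≡ 634^2 = 401956 ≡ 422 (mod 667)
4^256 ≡ 422^2 = 178084 ≡ 662 (mod 667)
333 = 256 + 64 + 8 + 4 + 1 in binary powers of 2.
So 4^333 ≡ 662 · 634 · 170 · 256 · 4 ≡ 179 (mod 667).
Squaring chain: 179; never reaches −1, so base 4 is a Miller–Rabin witness that 667 is composite.

179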